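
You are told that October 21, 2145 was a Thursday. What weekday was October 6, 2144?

Count forward from the earlier date (October 6, 2144) to the later (October 21, 2145):
October 2144: 31 − 6 = 25 days remain.
Then 11 full months totalling 334 days.
October 1–21, 2145: 21 days.
Total: 25 + 334 + 21 = 380 days.
380 mod 7 = 2, so 2 days before Thursday is Tuesday.

Tuesday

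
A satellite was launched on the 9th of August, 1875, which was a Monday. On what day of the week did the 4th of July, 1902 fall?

Day-of-year of August 9, 1875: 221.
Day-of-year of July 4, 1902: 185.
1875 has 365 days, so 365 − 221 = 144 days remain in 1875.
Full years 1876–1901: 20 common + 6 leap = 20×365 + 6×366 = 9496 days.
Total: 144 + 9496 + 185 = 9825 days.
9825 mod 7 = 4, so 4 days after Monday is Friday.

Friday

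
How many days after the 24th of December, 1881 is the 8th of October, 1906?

Day-of-year of December 24, 1881: 358.
Day-of-year of October 8, 1906: 281.
1881 has 365 days, so 365 − 358 = 7 days remain in 1881.
Full years 1882–1905: 19 common + 5 leap = 19×365 + 5×366 = 8765 days.
Total: 7 + 8765 + 281 = 9053 days.

9053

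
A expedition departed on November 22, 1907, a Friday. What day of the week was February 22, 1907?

Friday

Count forward from the earlier date (February 22, 1907) to the later (November 22, 1907):
February 1907: 28 − 22 = 6 days remain (1907 is not a leap year, so February has 28 days).
Then March (31), April (30), May (31), June (30), July (31), August (31), September (30), October (31): 31 + 30 + 31 + 30 + 31 + 31 + 30 + 31 = 245 days.
November 1–22, 1907: 22 days.
Total: 6 + 245 + 22 = 273 days.
273 is a multiple of 7, so February 22, 1907 falls on the same weekday: Friday.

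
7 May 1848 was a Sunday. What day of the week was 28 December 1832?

Friday

Count forward from the earlier date (December 28, 1832) to the later (May 7, 1848):
Day-of-year of December 28, 1832: 363.
Day-of-year of May 7, 1848: 128.
1832 has 366 days, so 366 − 363 = 3 days remain in 1832.
Full years 1833–1847: 12 common + 3 leap = 12×365 + 3×366 = 5478 days.
Total: 3 + 5478 + 128 = 5609 days.
5609 mod 7 = 2, so 2 days before Sunday is Friday.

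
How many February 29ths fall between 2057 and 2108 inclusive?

12

Years divisible by 4: 2060, 2064, …, 2108 — 13 in all.
Of these, 2100 is divisible by 100 but not 400, so not leap.
Leap years: 13 − 1 = 12.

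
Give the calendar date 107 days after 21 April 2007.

6 August 2007

Count 107 days after April 21, 2007:
April 2007: 30 − 21 = 9 days remain.
Then May (31), June (30), July (31): 31 + 30 + 31 = 92 days.
August 1–6, 2007: 6 days.
Total: 9 + 92 + 6 = 107 days.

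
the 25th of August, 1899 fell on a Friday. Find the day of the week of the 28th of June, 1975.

Saturday

Day-of-year of August 25, 1899: 237.
Day-of-year of June 28, 1975: 179.
1899 has 365 days, so 365 − 237 = 128 days remain in 1899.
Full years 1900–1974: 57 common + 18 leap = 57×365 + 18×366 = 27393 days.
Total: 128 + 27393 + 179 = 27700 days.
27700 mod 7 = 1, so 1 day after Friday is Saturday.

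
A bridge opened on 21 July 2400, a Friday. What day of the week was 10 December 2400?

Sunday

July 2400: 31 − 21 = 10 days remain.
Then August (31), September (30), October (31), November (30): 31 + 30 + 31 + 30 = 122 days.
December 1–10, 2400: 10 days.
Total: 10 + 122 + 10 = 142 days.
142 mod 7 = 2, so 2 days after Friday is Sunday.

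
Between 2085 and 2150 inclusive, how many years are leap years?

15

Years divisible by 4: 2088, 2092, …, 2148 — 16 in all.
Of these, 2100 is divisible by 100 but not 400, so not leap.
Leap years: 16 − 1 = 15.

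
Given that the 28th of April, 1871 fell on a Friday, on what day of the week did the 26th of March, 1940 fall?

Day-of-year of April 28, 1871: 118.
Day-of-year of March 26, 1940: 86.
1871 has 365 days, so 365 − 118 = 247 days remain in 1871.
Full years 1872–1939: 52 common + 16 leap = 52×365 + 16×366 = 24836 days.
Total: 247 + 24836 + 86 = 25169 days.
25169 mod 7 = 4, so 4 days after Friday is Tuesday.

Tuesday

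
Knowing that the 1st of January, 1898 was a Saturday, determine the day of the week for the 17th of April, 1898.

Sunday

January 1898: 31 − 1 = 30 days remain.
Then February 1898 (28), March (31): 28 + 31 = 59 days.
April 1–17, 1898: 17 days.
Total: 30 + 59 + 17 = 106 days.
106 mod 7 = 1, so 1 day after Saturday is Sunday.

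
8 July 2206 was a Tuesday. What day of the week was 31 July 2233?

Wednesday

Day-of-year of July 8, 2206: 189.
Day-of-year of July 31, 2233: 212.
2206 has 365 days, so 365 − 189 = 176 days remain in 2206.
Full years 2207–2232: 19 common + 7 leap = 19×365 + 7×366 = 9497 days.
Total: 176 + 9497 + 212 = 9885 days.
9885 mod 7 = 1, so 1 day after Tuesday is Wednesday.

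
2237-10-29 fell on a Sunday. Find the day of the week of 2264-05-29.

Sunday

Day-of-year of October 29, 2237: 302.
Day-of-year of May 29, 2264: 150.
2237 has 365 days, so 365 − 302 = 63 days remain in 2237.
Full years 2238–2263: 20 common + 6 leap = 20×365 + 6×366 = 9496 days.
Total: 63 + 9496 + 150 = 9709 days.
9709 is a multiple of 7, so 2264-05-29 falls on the same weekday: Sunday.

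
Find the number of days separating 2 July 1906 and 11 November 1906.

132

July 1906: 31 − 2 = 29 days remain.
Then August (31), September (30), October (31): 31 + 30 + 31 = 92 days.
November 1–11, 1906: 11 days.
Total: 29 + 92 + 11 = 132 days.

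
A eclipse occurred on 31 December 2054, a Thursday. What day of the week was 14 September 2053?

Count forward from the earlier date (September 14, 2053) to the later (December 31, 2054):
September 2053: 30 − 14 = 16 days remain.
Then 14 full months totalling 426 days.
December 1–31, 2054: 31 days.
Total: 16 + 426 + 31 = 473 days.
473 mod 7 = 4, so 4 days before Thursday is Sunday.

Sunday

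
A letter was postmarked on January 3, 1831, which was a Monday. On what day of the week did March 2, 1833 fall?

Day-of-year of January 3, 1831: 3.
Day-of-year of March 2, 1833: 61.
1831 has 365 days, so 365 − 3 = 362 days remain in 1831.
Full years: 1832: 366. Sum = 366.
Total: 362 + 366 + 61 = 789 days.
789 mod 7 = 5, so 5 days after Monday is Saturday.

Saturday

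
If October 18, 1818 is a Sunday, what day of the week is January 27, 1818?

Tuesday

Count forward from the earlier date (January 27, 1818) to the later (October 18, 1818):
January 1818: 31 − 27 = 4 days remain.
Then February 1818 (28), March (31), April (30), May (31), June (30), July (31), August (31), September (30): 28 + 31 + 30 + 31 + 30 + 31 + 31 + 30 = 242 days.
October 1–18, 1818: 18 days.
Total: 4 + 242 + 18 = 264 days.
264 mod 7 = 5, so 5 days before Sunday is Tuesday.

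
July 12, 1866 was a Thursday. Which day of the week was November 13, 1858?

Count forward from the earlier date (November 13, 1858) to the later (July 12, 1866):
Day-of-year of November 13, 1858: 317.
Day-of-year of July 12, 1866: 193.
1858 has 365 days, so 365 − 317 = 48 days remain in 1858.
Full years 1859–1865: 5 common + 2 leap = 5×365 + 2×366 = 2557 days.
Total: 48 + 2557 + 193 = 2798 days.
2798 mod 7 = 5, so 5 days before Thursday is Saturday.

Saturday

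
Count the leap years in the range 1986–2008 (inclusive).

Years divisible by 4 in [1986, 2008]: 1988, 1992, 1996, 2000, 2004, 2008.
2000 is divisible by 400, so still leap.
No century exceptions apply. Count: 6.

6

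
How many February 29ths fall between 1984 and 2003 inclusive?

Years divisible by 4 in [1984, 2003]: 1984, 1988, 1992, 1996, 2000.
2000 is divisible by 400, so still leap.
No century exceptions apply. Count: 5.

5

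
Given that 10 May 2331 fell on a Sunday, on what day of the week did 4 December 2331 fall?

Friday

May 2331: 31 − 10 = 21 days remain.
Then June (30), July (31), August (31), September (30), October (31), November (30): 30 + 31 + 31 + 30 + 31 + 30 = 183 days.
December 1–4, 2331: 4 days.
Total: 21 + 183 + 4 = 208 days.
208 mod 7 = 5, so 5 days after Sunday is Friday.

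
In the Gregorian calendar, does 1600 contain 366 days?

Yes

1600 is a leap year (divisible by 400).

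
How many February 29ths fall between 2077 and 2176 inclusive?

24

Years divisible by 4: 2080, 2084, …, 2176 — 25 in all.
Of these, 2100 is divisible by 100 but not 400, so not leap.
Leap years: 25 − 1 = 24.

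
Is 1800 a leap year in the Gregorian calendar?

No

1800 is not a leap year (divisible by 100 but not 400).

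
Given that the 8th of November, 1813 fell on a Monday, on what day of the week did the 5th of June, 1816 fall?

Day-of-year of November 8, 1813: 312.
Day-of-year of June 5, 1816: 157.
1813 has 365 days, so 365 − 312 = 53 days remain in 1813.
Full years: 1814: 365; 1815: 365. Sum = 730.
Total: 53 + 730 + 157 = 940 days.
940 mod 7 = 2, so 2 days after Monday is Wednesday.

Wednesday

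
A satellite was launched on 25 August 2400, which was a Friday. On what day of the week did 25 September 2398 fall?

Count forward from the earlier date (September 25, 2398) to the later (August 25, 2400):
September 2398: 30 − 25 = 5 days remain.
Then 22 full months totalling 670 days.
August 1–25, 2400: 25 days.
Total: 5 + 670 + 25 = 700 days.
700 is a multiple of 7, so 25 September 2398 falls on the same weekday: Friday.

Friday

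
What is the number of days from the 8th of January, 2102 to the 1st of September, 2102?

236

January 2102: 31 − 8 = 23 days remain.
Then February 2102 (28), March (31), April (30), May (31), June (30), July (31), August (31): 28 + 31 + 30 + 31 + 30 + 31 + 31 = 212 days.
September 1, 2102: 1 day.
Total: 23 + 212 + 1 = 236 days.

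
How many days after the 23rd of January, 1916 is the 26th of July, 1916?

January 1916: 31 − 23 = 8 days remain.
Then February 1916 (29), March (31), April (30), May (31), June (30): 29 + 31 + 30 + 31 + 30 = 151 days.
July 1–26, 1916: 26 days.
Total: 8 + 151 + 26 = 185 days.

185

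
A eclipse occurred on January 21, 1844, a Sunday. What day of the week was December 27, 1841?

Monday

Count forward from the earlier date (December 27, 1841) to the later (January 21, 1844):
December 27, 1841 → December 27, 1842: 365 days.
December 27, 1842 → December 27, 1843: 365 days.
December 1843: 31 − 27 = 4 days remain.
January 1–21, 1844: 21 days.
Residual: 25 days.
Total: 755 days.
755 mod 7 = 6, so 6 days before Sunday is Monday.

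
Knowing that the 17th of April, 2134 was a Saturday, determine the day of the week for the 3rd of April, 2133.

Count forward from the earlier date (April 3, 2133) to the later (April 17, 2134):
April 3, 2133 → April 3, 2134: 365 days.
Within April 2134: 17 − 3 = 14 days.
Total: 379 days.
379 mod 7 = 1, so 1 day before Saturday is Friday.

Friday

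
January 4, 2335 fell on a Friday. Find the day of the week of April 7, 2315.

Count forward from the earlier date (April 7, 2315) to the later (January 4, 2335):
Day-of-year of April 7, 2315: 97.
Day-of-year of January 4, 2335: 4.
2315 has 365 days, so 365 − 97 = 268 days remain in 2315.
Full years 2316–2334: 14 common + 5 leap = 14×365 + 5×366 = 6940 days.
Total: 268 + 6940 + 4 = 7212 days.
7212 mod 7 = 2, so 2 days before Friday is Wednesday.

Wednesday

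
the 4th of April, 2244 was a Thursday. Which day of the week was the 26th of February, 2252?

From April 4, 2244 to April 4, 2251: 7 years, of which 1 contains a Feb 29 — 6×365 + 1×366 = 2556 days.
April 2251: 30 − 4 = 26 days remain.
Then 9 full months totalling 276 days.
February 1–26, 2252: 26 days (2252 is a leap year).
Residual: 328 days.
Total: 2884 days.
2884 is a multiple of 7, so the 26th of February, 2252 falls on the same weekday: Thursday.

Thursday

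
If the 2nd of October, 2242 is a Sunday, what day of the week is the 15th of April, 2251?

From October 2, 2242 to October 2, 2250: 8 years, of which 2 contain a Feb 29 — 6×365 + 2×366 = 2922 days.
October 2250: 31 − 2 = 29 days remain.
Then November (30), December (31), January (31), February 2251 (28), March (31): 30 + 31 + 31 + 28 + 31 = 151 days.
April 1–15, 2251: 15 days.
Residual: 195 days.
Total: 3117 days.
3117 mod 7 = 2, so 2 days after Sunday is Tuesday.

Tuesday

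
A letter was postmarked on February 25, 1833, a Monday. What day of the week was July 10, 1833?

Wednesday

February 1833: 28 − 25 = 3 days remain (1833 is not a leap year, so February has 28 days).
Then March (31), April (30), May (31), June (30): 31 + 30 + 31 + 30 = 122 days.
July 1–10, 1833: 10 days.
Total: 3 + 122 + 10 = 135 days.
135 mod 7 = 2, so 2 days after Monday is Wednesday.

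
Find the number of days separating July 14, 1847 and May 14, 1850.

1035

July 14, 1847 → July 14, 1848: 366 days (1848 is a leap year).
July 14, 1848 → July 14, 1849: 365 days.
July 1849: 31 − 14 = 17 days remain.
Then 9 full months totalling 273 days.
May 1–14, 1850: 14 days.
Residual: 304 days.
Total: 1035 days.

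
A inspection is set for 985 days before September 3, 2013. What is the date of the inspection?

December 23, 2010

Count 985 days before September 3, 2013:
December 23, 2010 → December 23, 2011: 365 days.
December 23, 2011 → December 23, 2012: 366 days (2012 is a leap year).
December 2012: 31 − 23 = 8 days remain.
Then January (31), February 2013 (28), March (31), April (30), May (31), June (30), July (31), August (31): 31 + 28 + 31 + 30 + 31 + 30 + 31 + 31 = 243 days.
September 1–3, 2013: 3 days.
Residual: 254 days.
Total: 985 days.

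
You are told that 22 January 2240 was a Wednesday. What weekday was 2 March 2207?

Monday

Count forward from the earlier date (March 2, 2207) to the later (January 22, 2240):
Day-of-year of March 2, 2207: 61.
Day-of-year of January 22, 2240: 22.
2207 has 365 days, so 365 − 61 = 304 days remain in 2207.
Full years 2208–2239: 24 common + 8 leap = 24×365 + 8×366 = 11688 days.
Total: 304 + 11688 + 22 = 12014 days.
12014 mod 7 = 2, so 2 days before Wednesday is Monday.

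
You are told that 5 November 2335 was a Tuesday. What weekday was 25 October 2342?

November 5, 2335 → November 5, 2336: 366 days (2336 is a leap year).
November 5, 2336 → November 5, 2337: 365 days.
November 5, 2337 → November 5, 2338: 365 days.
November 5, 2338 → November 5, 2339: 365 days.
November 5, 2339 → November 5, 2340: 366 days (2340 is a leap year).
November 5, 2340 → November 5, 2341: 365 days.
November 2341: 30 − 5 = 25 days remain.
Then 10 full months totalling 304 days.
October 1–25, 2342: 25 days.
Residual: 354 days.
Total: 2546 days.
2546 mod 7 = 5, so 5 days after Tuesday is Sunday.

Sunday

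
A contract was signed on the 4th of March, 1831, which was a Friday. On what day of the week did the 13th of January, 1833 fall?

Sunday

Day-of-year of March 4, 1831: 63.
Day-of-year of January 13, 1833: 13.
1831 has 365 days, so 365 − 63 = 302 days remain in 1831.
Full years: 1832: 366. Sum = 366.
Total: 302 + 366 + 13 = 681 days.
681 mod 7 = 2, so 2 days after Friday is Sunday.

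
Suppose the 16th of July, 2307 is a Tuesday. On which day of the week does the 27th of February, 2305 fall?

Count forward from the earlier date (February 27, 2305) to the later (July 16, 2307):
February 27, 2305 → February 27, 2306: 365 days.
February 27, 2306 → February 27, 2307: 365 days.
February 2307: 28 − 27 = 1 day remains (2307 is not a leap year, so February has 28 days).
Then March (31), April (30), May (31), June (30): 31 + 30 + 31 + 30 = 122 days.
July 1–16, 2307: 16 days.
Residual: 139 days.
Total: 869 days.
869 mod 7 = 1, so 1 day before Tuesday is Monday.

Monday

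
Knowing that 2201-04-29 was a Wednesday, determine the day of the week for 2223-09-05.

Friday

Day-of-year of April 29, 2201: 119.
Day-of-year of September 5, 2223: 248.
2201 has 365 days, so 365 − 119 = 246 days remain in 2201.
Full years 2202–2222: 16 common + 5 leap = 16×365 + 5×366 = 7670 days.
Total: 246 + 7670 + 248 = 8164 days.
8164 mod 7 = 2, so 2 days after Wednesday is Friday.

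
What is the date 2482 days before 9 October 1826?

23 December 1819

Count 2482 days before October 9, 1826:
Day-of-year of December 23, 1819: 357.
Day-of-year of October 9, 1826: 282.
1819 has 365 days, so 365 − 357 = 8 days remain in 1819.
Full years: 1820: 366; 1821: 365; 1822: 365; 1823: 365; 1824: 366; 1825: 365. Sum = 2192.
Total: 8 + 2192 + 282 = 2482 days.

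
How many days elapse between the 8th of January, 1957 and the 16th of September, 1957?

251

January 1957: 31 − 8 = 23 days remain.
Then February 1957 (28), March (31), April (30), May (31), June (30), July (31), August (31): 28 + 31 + 30 + 31 + 30 + 31 + 31 = 212 days.
September 1–16, 1957: 16 days.
Total: 23 + 212 + 16 = 251 days.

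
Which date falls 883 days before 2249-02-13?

2246-09-14

Count 883 days before February 13, 2249:
Day-of-year of September 14, 2246: 257.
Day-of-year of February 13, 2249: 44.
2246 has 365 days, so 365 − 257 = 108 days remain in 2246.
Full years: 2247: 365; 2248: 366. Sum = 731.
Total: 108 + 731 + 44 = 883 days.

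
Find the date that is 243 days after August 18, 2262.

April 18, 2263

Count 243 days after August 18, 2262:
August 2262: 31 − 18 = 13 days remain.
Then September (30), October (31), November (30), December (31), January (31), February 2263 (28), March (31): 30 + 31 + 30 + 31 + 31 + 28 + 31 = 212 days.
April 1–18, 2263: 18 days.
Residual: 243 days.
Total: 243 days.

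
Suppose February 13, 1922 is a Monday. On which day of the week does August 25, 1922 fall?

February 1922: 28 − 13 = 15 days remain (1922 is not a leap year, so February has 28 days).
Then March (31), April (30), May (31), June (30), July (31): 31 + 30 + 31 + 30 + 31 = 153 days.
August 1–25, 1922: 25 days.
Total: 15 + 153 + 25 = 193 days.
193 mod 7 = 4, so 4 days after Monday is Friday.

Friday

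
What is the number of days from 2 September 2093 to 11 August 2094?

Day-of-year of September 2, 2093: 245.
Day-of-year of August 11, 2094: 223.
2093 has 365 days, so 365 − 245 = 120 days remain in 2093.
Total: 120 + 223 = 343 days.

343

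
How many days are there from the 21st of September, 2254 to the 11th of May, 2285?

11190

Day-of-year of September 21, 2254: 264.
Day-of-year of May 11, 2285: 131.
2254 has 365 days, so 365 − 264 = 101 days remain in 2254.
Full years 2255–2284: 22 common + 8 leap = 22×365 + 8×366 = 10958 days.
Total: 101 + 10958 + 131 = 11190 days.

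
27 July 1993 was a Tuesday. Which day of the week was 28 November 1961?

Tuesday

Count forward from the earlier date (November 28, 1961) to the later (July 27, 1993):
Day-of-year of November 28, 1961: 332.
Day-of-year of July 27, 1993: 208.
1961 has 365 days, so 365 − 332 = 33 days remain in 1961.
Full years 1962–1992: 23 common + 8 leap = 23×365 + 8×366 = 11323 days.
Total: 33 + 11323 + 208 = 11564 days.
11564 is a multiple of 7, so 28 November 1961 falls on the same weekday: Tuesday.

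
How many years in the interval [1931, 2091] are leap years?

Years divisible by 4: 1932, 1936, …, 2088 — 40 in all.
2000 is divisible by 400, so still leap.
No century exceptions apply. Count: 40.

40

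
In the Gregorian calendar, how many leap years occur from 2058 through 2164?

Years divisible by 4: 2060, 2064, …, 2164 — 27 in all.
Of these, 2100 is divisible by 100 but not 400, so not leap.
Leap years: 27 − 1 = 26.

26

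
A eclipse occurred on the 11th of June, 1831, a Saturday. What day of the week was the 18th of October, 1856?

Saturday

From June 11, 1831 to June 11, 1856: 25 years, of which 7 contain a Feb 29 — 18×365 + 7×366 = 9132 days.
June 1856: 30 − 11 = 19 days remain.
Then July (31), August (31), September (30): 31 + 31 + 30 = 92 days.
October 1–18, 1856: 18 days.
Residual: 129 days.
Total: 9261 days.
9261 is a multiple of 7, so the 18th of October, 1856 falls on the same weekday: Saturday.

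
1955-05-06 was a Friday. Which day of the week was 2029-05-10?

Thursday

Day-of-year of May 6, 1955: 126.
Day-of-year of May 10, 2029: 130.
1955 has 365 days, so 365 − 126 = 239 days remain in 1955.
Full years 1956–2028: 54 common + 19 leap = 54×365 + 19×366 = 26664 days.
Total: 239 + 26664 + 130 = 27033 days.
27033 mod 7 = 6, so 6 days after Friday is Thursday.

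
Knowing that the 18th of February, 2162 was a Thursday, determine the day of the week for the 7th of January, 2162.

Count forward from the earlier date (January 7, 2162) to the later (February 18, 2162):
January 2162: 31 − 7 = 24 days remain.
February 1–18, 2162: 18 days (2162 is not a leap year).
Total: 24 + 18 = 42 days.
42 is a multiple of 7, so the 7th of January, 2162 falls on the same weekday: Thursday.

Thursday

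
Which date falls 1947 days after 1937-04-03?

1942-08-02

Count 1947 days after April 3, 1937:
April 3, 1937 → April 3, 1938: 365 days.
April 3, 1938 → April 3, 1939: 365 days.
April 3, 1939 → April 3, 1940: 366 days (1940 is a leap year).
April 3, 1940 → April 3, 1941: 365 days.
April 3, 1941 → April 3, 1942: 365 days.
April 1942: 30 − 3 = 27 days remain.
Then May (31), June (30), July (31): 31 + 30 + 31 = 92 days.
August 1–2, 1942: 2 days.
Residual: 121 days.
Total: 1947 days.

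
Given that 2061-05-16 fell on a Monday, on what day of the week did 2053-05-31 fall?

Saturday

Count forward from the earlier date (May 31, 2053) to the later (May 16, 2061):
From May 31, 2053 to May 31, 2060: 7 years, of which 2 contain a Feb 29 — 5×365 + 2×366 = 2557 days.
May 2060: 31 − 31 = 0 days remain.
Then 11 full months totalling 334 days.
May 1–16, 2061: 16 days.
Residual: 350 days.
Total: 2907 days.
2907 mod 7 = 2, so 2 days before Monday is Saturday.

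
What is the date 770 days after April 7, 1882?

May 16, 1884

Count 770 days after April 7, 1882:
April 1882: 30 − 7 = 23 days remain.
Then 24 full months totalling 731 days.
May 1–16, 1884: 16 days.
Total: 23 + 731 + 16 = 770 days.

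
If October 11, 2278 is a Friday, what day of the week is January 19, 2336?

From October 11, 2278 to October 11, 2335: 57 years, of which 13 contain a Feb 29 — 44×365 + 13×366 = 20818 days.
(2300 is not a leap year (divisible by 100 but not 400).)
October 2335: 31 − 11 = 20 days remain.
Then November (30), December (31): 30 + 31 = 61 days.
January 1–19, 2336: 19 days.
Residual: 100 days.
Total: 20918 days.
20918 mod 7 = 2, so 2 days after Friday is Sunday.

Sunday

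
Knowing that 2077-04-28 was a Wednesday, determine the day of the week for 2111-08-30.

Sunday

From April 28, 2077 to April 28, 2111: 34 years, of which 7 contain a Feb 29 — 27×365 + 7×366 = 12417 days.
(2100 is not a leap year (divisible by 100 but not 400).)
April 2111: 30 − 28 = 2 days remain.
Then May (31), June (30), July (31): 31 + 30 + 31 = 92 days.
August 1–30, 2111: 30 days.
Residual: 124 days.
Total: 12541 days.
12541 mod 7 = 4, so 4 days after Wednesday is Sunday.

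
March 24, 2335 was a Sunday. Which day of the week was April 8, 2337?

March 2335: 31 − 24 = 7 days remain.
Then 24 full months totalling 731 days.
April 1–8, 2337: 8 days.
Total: 7 + 731 + 8 = 746 days.
746 mod 7 = 4, so 4 days after Sunday is Thursday.

Thursday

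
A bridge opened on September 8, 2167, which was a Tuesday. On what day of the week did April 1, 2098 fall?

Count forward from the earlier date (April 1, 2098) to the later (September 8, 2167):
From April 1, 2098 to April 1, 2167: 69 years, of which 16 contain a Feb 29 — 53×365 + 16×366 = 25201 days.
(2100 is not a leap year (divisible by 100 but not 400).)
April 2167: 30 − 1 = 29 days remain.
Then May (31), June (30), July (31), August (31): 31 + 30 + 31 + 31 = 123 days.
September 1–8, 2167: 8 days.
Residual: 160 days.
Total: 25361 days.
25361 is a multiple of 7, so April 1, 2098 falls on the same weekday: Tuesday.

Tuesday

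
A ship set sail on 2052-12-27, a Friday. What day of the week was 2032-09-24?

Count forward from the earlier date (September 24, 2032) to the later (December 27, 2052):
From September 24, 2032 to September 24, 2052: 20 years, of which 5 contain a Feb 29 — 15×365 + 5×366 = 7305 days.
September 2052: 30 − 24 = 6 days remain.
Then October (31), November (30): 31 + 30 = 61 days.
December 1–27, 2052: 27 days.
Residual: 94 days.
Total: 7399 days.
7399 is a multiple of 7, so 2032-09-24 falls on the same weekday: Friday.

Friday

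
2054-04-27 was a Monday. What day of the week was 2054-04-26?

Count forward from the earlier date (April 26, 2054) to the later (April 27, 2054):
Within April 2054: 27 − 26 = 1 day.
1 mod 7 = 1, so 1 day before Monday is Sunday.

Sunday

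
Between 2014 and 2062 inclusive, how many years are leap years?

12

Years divisible by 4 in [2014, 2062]: 2016, 2020, 2024, 2028, 2032, 2036, 2040, 2044, 2048, 2052, 2056, 2060.
No century exceptions apply. Count: 12.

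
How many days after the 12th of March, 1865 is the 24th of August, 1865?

March 1865: 31 − 12 = 19 days remain.
Then April (30), May (31), June (30), July (31): 30 + 31 + 30 + 31 = 122 days.
August 1–24, 1865: 24 days.
Total: 19 + 122 + 24 = 165 days.

165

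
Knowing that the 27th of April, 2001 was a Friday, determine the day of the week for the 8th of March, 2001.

Thursday

Count forward from the earlier date (March 8, 2001) to the later (April 27, 2001):
March 2001: 31 − 8 = 23 days remain.
April 1–27, 2001: 27 days.
Total: 23 + 27 = 50 days.
50 mod 7 = 1, so 1 day before Friday is Thursday.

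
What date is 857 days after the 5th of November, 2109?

the 11th of March, 2112

Count 857 days after November 5, 2109:
November 5, 2109 → November 5, 2110: 365 days.
November 5, 2110 → November 5, 2111: 365 days.
November 2111: 30 − 5 = 25 days remain.
Then December (31), January (31), February 2112 (29): 31 + 31 + 29 = 91 days.
March 1–11, 2112: 11 days.
Residual: 127 days.
Total: 857 days.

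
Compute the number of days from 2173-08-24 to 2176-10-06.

August 24, 2173 → August 24, 2174: 365 days.
August 24, 2174 → August 24, 2175: 365 days.
August 24, 2175 → August 24, 2176: 366 days (2176 is a leap year).
August 2176: 31 − 24 = 7 days remain.
Then September (30): 30 days.
October 1–6, 2176: 6 days.
Residual: 43 days.
Total: 1139 days.

1139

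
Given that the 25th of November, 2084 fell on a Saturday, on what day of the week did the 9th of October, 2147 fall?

From November 25, 2084 to November 25, 2146: 62 years, of which 14 contain a Feb 29 — 48×365 + 14×366 = 22644 days.
(2100 is not a leap year (divisible by 100 but not 400).)
November 2146: 30 − 25 = 5 days remain.
Then 10 full months totalling 304 days.
October 1–9, 2147: 9 days.
Residual: 318 days.
Total: 22962 days.
22962 mod 7 = 2, so 2 days after Saturday is Monday.

Monday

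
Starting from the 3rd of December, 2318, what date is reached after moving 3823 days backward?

the 15th of June, 2308

Count 3823 days before December 3, 2318:
Day-of-year of June 15, 2308: 167.
Day-of-year of December 3, 2318: 337.
2308 has 366 days, so 366 − 167 = 199 days remain in 2308.
Full years 2309–2317: 7 common + 2 leap = 7×365 + 2×366 = 3287 days.
Total: 199 + 3287 + 337 = 3823 days.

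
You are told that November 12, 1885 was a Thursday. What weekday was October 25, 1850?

Count forward from the earlier date (October 25, 1850) to the later (November 12, 1885):
From October 25, 1850 to October 25, 1885: 35 years, of which 9 contain a Feb 29 — 26×365 + 9×366 = 12784 days.
October 1885: 31 − 25 = 6 days remain.
November 1–12, 1885: 12 days.
Residual: 18 days.
Total: 12802 days.
12802 mod 7 = 6, so 6 days before Thursday is Friday.

Friday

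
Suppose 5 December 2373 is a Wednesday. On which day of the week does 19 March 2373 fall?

Monday

Count forward from the earlier date (March 19, 2373) to the later (December 5, 2373):
March 2373: 31 − 19 = 12 days remain.
Then April (30), May (31), June (30), July (31), August (31), September (30), October (31), November (30): 30 + 31 + 30 + 31 + 31 + 30 + 31 + 30 = 244 days.
December 1–5, 2373: 5 days.
Total: 12 + 244 + 5 = 261 days.
261 mod 7 = 2, so 2 days before Wednesday is Monday.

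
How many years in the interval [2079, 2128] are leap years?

12

Years divisible by 4: 2080, 2084, …, 2128 — 13 in all.
Of these, 2100 is divisible by 100 but not 400, so not leap.
Leap years: 13 − 1 = 12.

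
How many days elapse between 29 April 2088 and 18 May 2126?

13897

Day-of-year of April 29, 2088: 120.
Day-of-year of May 18, 2126: 138.
2088 has 366 days, so 366 − 120 = 246 days remain in 2088.
Full years 2089–2125: 29 common + 8 leap = 29×365 + 8×366 = 13513 days.
Total: 246 + 13513 + 138 = 13897 days.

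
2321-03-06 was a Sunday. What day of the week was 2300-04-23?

Count forward from the earlier date (April 23, 2300) to the later (March 6, 2321):
From April 23, 2300 to April 23, 2320: 20 years, of which 5 contain a Feb 29 — 15×365 + 5×366 = 7305 days.
April 2320: 30 − 23 = 7 days remain.
Then 10 full months totalling 304 days.
March 1–6, 2321: 6 days.
Residual: 317 days.
Total: 7622 days.
7622 mod 7 = 6, so 6 days before Sunday is Monday.

Monday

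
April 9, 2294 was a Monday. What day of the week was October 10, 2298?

Monday

April 9, 2294 → April 9, 2295: 365 days.
April 9, 2295 → April 9, 2296: 366 days (2296 is a leap year).
April 9, 2296 → April 9, 2297: 365 days.
April 9, 2297 → April 9, 2298: 365 days.
April 2298: 30 − 9 = 21 days remain.
Then May (31), June (30), July (31), August (31), September (30): 31 + 30 + 31 + 31 + 30 = 153 days.
October 1–10, 2298: 10 days.
Residual: 184 days.
Total: 1645 days.
1645 is a multiple of 7, so October 10, 2298 falls on the same weekday: Monday.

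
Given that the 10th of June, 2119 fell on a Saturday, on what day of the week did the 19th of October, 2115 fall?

Count forward from the earlier date (October 19, 2115) to the later (June 10, 2119):
October 19, 2115 → October 19, 2116: 366 days (2116 is a leap year).
October 19, 2116 → October 19, 2117: 365 days.
October 19, 2117 → October 19, 2118: 365 days.
October 2118: 31 − 19 = 12 days remain.
Then November (30), December (31), January (31), February 2119 (28), March (31), April (30), May (31): 30 + 31 + 31 + 28 + 31 + 30 + 31 = 212 days.
June 1–10, 2119: 10 days.
Residual: 234 days.
Total: 1330 days.
1330 is a multiple of 7, so the 19th of October, 2115 falls on the same weekday: Saturday.

Saturday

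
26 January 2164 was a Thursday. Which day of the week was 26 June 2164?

January 2164: 31 − 26 = 5 days remain.
Then February 2164 (29), March (31), April (30), May (31): 29 + 31 + 30 + 31 = 121 days.
June 1–26, 2164: 26 days.
Total: 5 + 121 + 26 = 152 days.
152 mod 7 = 5, so 5 days after Thursday is Tuesday.

Tuesday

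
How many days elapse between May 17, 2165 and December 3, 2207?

15539

Day-of-year of May 17, 2165: 137.
Day-of-year of December 3, 2207: 337.
2165 has 365 days, so 365 − 137 = 228 days remain in 2165.
Full years 2166–2206: 32 common + 9 leap = 32×365 + 9×366 = 14974 days.
Total: 228 + 14974 + 337 = 15539 days.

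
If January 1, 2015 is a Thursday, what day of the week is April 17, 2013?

Count forward from the earlier date (April 17, 2013) to the later (January 1, 2015):
Day-of-year of April 17, 2013: 107.
Day-of-year of January 1, 2015: 1.
2013 has 365 days, so 365 − 107 = 258 days remain in 2013.
Full years: 2014: 365. Sum = 365.
Total: 258 + 365 + 1 = 624 days.
624 mod 7 = 1, so 1 day before Thursday is Wednesday.

Wednesday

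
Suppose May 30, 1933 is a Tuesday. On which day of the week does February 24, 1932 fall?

Wednesday

Count forward from the earlier date (February 24, 1932) to the later (May 30, 1933):
February 24, 1932 → February 24, 1933: 366 days (1932 is a leap year).
February 1933: 28 − 24 = 4 days remain (1933 is not a leap year, so February has 28 days).
Then March (31), April (30): 31 + 30 = 61 days.
May 1–30, 1933: 30 days.
Residual: 95 days.
Total: 461 days.
461 mod 7 = 6, so 6 days before Tuesday is Wednesday.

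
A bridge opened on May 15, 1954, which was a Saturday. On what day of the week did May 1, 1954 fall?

Saturday

Count forward from the earlier date (May 1, 1954) to the later (May 15, 1954):
Within May 1954: 15 − 1 = 14 days.
14 is a multiple of 7, so May 1, 1954 falls on the same weekday: Saturday.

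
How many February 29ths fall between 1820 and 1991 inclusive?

42

Years divisible by 4: 1820, 1824, …, 1988 — 43 in all.
Of these, 1900 is divisible by 100 but not 400, so not leap.
Leap years: 43 − 1 = 42.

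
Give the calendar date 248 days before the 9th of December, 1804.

the 5th of April, 1804

Count 248 days before December 9, 1804:
April 1804: 30 − 5 = 25 days remain.
Then May (31), June (30), July (31), August (31), September (30), October (31), November (30): 31 + 30 + 31 + 31 + 30 + 31 + 30 = 214 days.
December 1–9, 1804: 9 days.
Total: 25 + 214 + 9 = 248 days.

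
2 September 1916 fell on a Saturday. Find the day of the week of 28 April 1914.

Tuesday

Count forward from the earlier date (April 28, 1914) to the later (September 2, 1916):
April 28, 1914 → April 28, 1915: 365 days.
April 28, 1915 → April 28, 1916: 366 days (1916 is a leap year).
April 1916: 30 − 28 = 2 days remain.
Then May (31), June (30), July (31), August (31): 31 + 30 + 31 + 31 = 123 days.
September 1–2, 1916: 2 days.
Residual: 127 days.
Total: 858 days.
858 mod 7 = 4, so 4 days before Saturday is Tuesday.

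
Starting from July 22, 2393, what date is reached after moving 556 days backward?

January 13, 2392

Count 556 days before July 22, 2393:
January 13, 2392 → January 13, 2393: 366 days (2392 is a leap year).
January 2393: 31 − 13 = 18 days remain.
Then February 2393 (28), March (31), April (30), May (31), June (30): 28 + 31 + 30 + 31 + 30 = 150 days.
July 1–22, 2393: 22 days.
Residual: 190 days.
Total: 556 days.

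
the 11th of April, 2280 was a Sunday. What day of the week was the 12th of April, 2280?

Monday

Within April 2280: 12 − 11 = 1 day.
1 mod 7 = 1, so 1 day after Sunday is Monday.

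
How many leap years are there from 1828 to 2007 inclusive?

44

Years divisible by 4: 1828, 1832, …, 2004 — 45 in all.
Of these, 1900 is divisible by 100 but not 400, so not leap.
2000 is divisible by 400, so still leap.
Leap years: 45 − 1 = 44.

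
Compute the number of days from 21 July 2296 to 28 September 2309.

Day-of-year of July 21, 2296: 203.
Day-of-year of September 28, 2309: 271.
2296 has 366 days, so 366 − 203 = 163 days remain in 2296.
Full years 2297–2308: 10 common + 2 leap = 10×365 + 2×366 = 4382 days.
Total: 163 + 4382 + 271 = 4816 days.

4816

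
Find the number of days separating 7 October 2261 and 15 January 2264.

October 7, 2261 → October 7, 2262: 365 days.
October 7, 2262 → October 7, 2263: 365 days.
October 2263: 31 − 7 = 24 days remain.
Then November (30), December (31): 30 + 31 = 61 days.
January 1–15, 2264: 15 days.
Residual: 100 days.
Total: 830 days.

830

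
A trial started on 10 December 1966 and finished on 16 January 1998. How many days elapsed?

11360

From December 10, 1966 to December 10, 1997: 31 years, of which 8 contain a Feb 29 — 23×365 + 8×366 = 11323 days.
December 1997: 31 − 10 = 21 days remain.
January 1–16, 1998: 16 days.
Residual: 37 days.
Total: 11360 days.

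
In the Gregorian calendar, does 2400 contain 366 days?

2400 is a leap year (divisible by 400).

Yes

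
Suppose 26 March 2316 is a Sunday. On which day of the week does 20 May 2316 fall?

Saturday

March 2316: 31 − 26 = 5 days remain.
Then April (30): 30 days.
May 1–20, 2316: 20 days.
Total: 5 + 30 + 20 = 55 days.
55 mod 7 = 6, so 6 days after Sunday is Saturday.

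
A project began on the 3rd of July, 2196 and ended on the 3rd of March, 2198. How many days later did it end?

Day-of-year of July 3, 2196: 185.
Day-of-year of March 3, 2198: 62.
2196 has 366 days, so 366 − 185 = 181 days remain in 2196.
Full years: 2197: 365. Sum = 365.
Total: 181 + 365 + 62 = 608 days.

608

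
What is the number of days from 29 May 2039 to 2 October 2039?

May 2039: 31 − 29 = 2 days remain.
Then June (30), July (31), August (31), September (30): 30 + 31 + 31 + 30 = 122 days.
October 1–2, 2039: 2 days.
Total: 2 + 122 + 2 = 126 days.

126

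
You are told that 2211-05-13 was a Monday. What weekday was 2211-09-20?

Friday

May 2211: 31 − 13 = 18 days remain.
Then June (30), July (31), August (31): 30 + 31 + 31 = 92 days.
September 1–20, 2211: 20 days.
Total: 18 + 92 + 20 = 130 days.
130 mod 7 = 4, so 4 days after Monday is Friday.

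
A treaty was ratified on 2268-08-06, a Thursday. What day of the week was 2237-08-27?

Count forward from the earlier date (August 27, 2237) to the later (August 6, 2268):
Day-of-year of August 27, 2237: 239.
Day-of-year of August 6, 2268: 219.
2237 has 365 days, so 365 − 239 = 126 days remain in 2237.
Full years 2238–2267: 23 common + 7 leap = 23×365 + 7×366 = 10957 days.
Total: 126 + 10957 + 219 = 11302 days.
11302 mod 7 = 4, so 4 days before Thursday is Sunday.

Sunday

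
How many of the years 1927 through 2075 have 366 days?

37

Years divisible by 4: 1928, 1932, …, 2072 — 37 in all.
2000 is divisible by 400, so still leap.
No century exceptions apply. Count: 37.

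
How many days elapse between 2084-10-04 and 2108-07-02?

From October 4, 2084 to October 4, 2107: 23 years, of which 4 contain a Feb 29 — 19×365 + 4×366 = 8399 days.
(2100 is not a leap year (divisible by 100 but not 400).)
October 2107: 31 − 4 = 27 days remain.
Then November (30), December (31), January (31), February 2108 (29), March (31), April (30), May (31), June (30): 30 + 31 + 31 + 29 + 31 + 30 + 31 + 30 = 243 days.
July 1–2, 2108: 2 days.
Residual: 272 days.
Total: 8671 days.

8671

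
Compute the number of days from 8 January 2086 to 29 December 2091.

2181

January 8, 2086 → January 8, 2087: 365 days.
January 8, 2087 → January 8, 2088: 365 days.
January 8, 2088 → January 8, 2089: 366 days (2088 is a leap year).
January 8, 2089 → January 8, 2090: 365 days.
January 8, 2090 → January 8, 2091: 365 days.
January 2091: 31 − 8 = 23 days remain.
Then 10 full months totalling 303 days.
December 1–29, 2091: 29 days.
Residual: 355 days.
Total: 2181 days.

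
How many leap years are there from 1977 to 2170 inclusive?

Years divisible by 4: 1980, 1984, …, 2168 — 48 in all.
Of these, 2100 is divisible by 100 but not 400, so not leap.
2000 is divisible by 400, so still leap.
Leap years: 48 − 1 = 47.

47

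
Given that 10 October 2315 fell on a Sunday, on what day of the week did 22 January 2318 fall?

Day-of-year of October 10, 2315: 283.
Day-of-year of January 22, 2318: 22.
2315 has 365 days, so 365 − 283 = 82 days remain in 2315.
Full years: 2316: 366; 2317: 365. Sum = 731.
Total: 82 + 731 + 22 = 835 days.
835 mod 7 = 2, so 2 days after Sunday is Tuesday.

Tuesday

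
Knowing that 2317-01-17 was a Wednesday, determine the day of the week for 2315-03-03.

Wednesday

Count forward from the earlier date (March 3, 2315) to the later (January 17, 2317):
March 2315: 31 − 3 = 28 days remain.
Then 21 full months totalling 641 days.
January 1–17, 2317: 17 days.
Total: 28 + 641 + 17 = 686 days.
686 is a multiple of 7, so 2315-03-03 falls on the same weekday: Wednesday.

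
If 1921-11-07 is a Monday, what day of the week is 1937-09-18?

Saturday

From November 7, 1921 to November 7, 1936: 15 years, of which 4 contain a Feb 29 — 11×365 + 4×366 = 5479 days.
November 1936: 30 − 7 = 23 days remain.
Then 9 full months totalling 274 days.
September 1–18, 1937: 18 days.
Residual: 315 days.
Total: 5794 days.
5794 mod 7 = 5, so 5 days after Monday is Saturday.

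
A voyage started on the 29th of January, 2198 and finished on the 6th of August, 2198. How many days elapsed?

189

January 2198: 31 − 29 = 2 days remain.
Then February 2198 (28), March (31), April (30), May (31), June (30), July (31): 28 + 31 + 30 + 31 + 30 + 31 = 181 days.
August 1–6, 2198: 6 days.
Total: 2 + 181 + 6 = 189 days.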